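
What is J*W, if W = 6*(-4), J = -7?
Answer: 168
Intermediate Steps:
W = -24
J*W = -7*(-24) = 168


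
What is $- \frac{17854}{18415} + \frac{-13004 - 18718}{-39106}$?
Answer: $- \frac{57018947}{360068495} \approx -0.15836$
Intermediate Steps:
$- \frac{17854}{18415} + \frac{-13004 - 18718}{-39106} = \left(-17854\right) \frac{1}{18415} - - \frac{15861}{19553} = - \frac{17854}{18415} + \frac{15861}{19553} = - \frac{57018947}{360068495}$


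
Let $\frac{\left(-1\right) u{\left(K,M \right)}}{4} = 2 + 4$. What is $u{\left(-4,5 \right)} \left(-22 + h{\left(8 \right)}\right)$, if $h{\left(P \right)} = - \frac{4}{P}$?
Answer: $540$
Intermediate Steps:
$u{\left(K,M \right)} = -24$ ($u{\left(K,M \right)} = - 4 \left(2 + 4\right) = \left(-4\right) 6 = -24$)
$u{\left(-4,5 \right)} \left(-22 + h{\left(8 \right)}\right) = - 24 \left(-22 - \frac{4}{8}\right) = - 24 \left(-22 - \frac{1}{2}\right) = \left(-24\right) \left(- \frac{45}{2}\right) = 540$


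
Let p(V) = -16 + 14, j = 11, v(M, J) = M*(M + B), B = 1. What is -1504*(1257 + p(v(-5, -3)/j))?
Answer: -1887520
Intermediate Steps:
v(M, J) = M*(1 + M) (v(M, J) = M*(M + 1) = M*(1 + M))
p(V) = -2
-1504*(1257 + p(v(-5, -3)/j)) = -1504*(1257 - 2) = -1504*1255 = -1887520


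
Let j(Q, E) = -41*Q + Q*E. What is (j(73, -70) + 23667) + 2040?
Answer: 17604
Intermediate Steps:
j(Q, E) = -41*Q + E*Q
(j(73, -70) + 23667) + 2040 = (73*(-41 - 70) + 23667) + 2040 = (73*(-111) + 23667) + 2040 = (-8103 + 23667) + 2040 = 15564 + 2040 = 17604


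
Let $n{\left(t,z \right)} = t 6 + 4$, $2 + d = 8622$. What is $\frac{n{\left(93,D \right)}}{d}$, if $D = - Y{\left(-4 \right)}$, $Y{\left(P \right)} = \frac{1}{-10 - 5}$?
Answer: $\frac{281}{4310} \approx 0.065197$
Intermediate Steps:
$d = 8620$ ($d = -2 + 8622 = 8620$)
$Y{\left(P \right)} = - \frac{1}{15}$ ($Y{\left(P \right)} = \frac{1}{-15} = - \frac{1}{15}$)
$D = \frac{1}{15}$ ($D = \left(-1\right) \left(- \frac{1}{15}\right) = \frac{1}{15} \approx 0.066667$)
$n{\left(t,z \right)} = 4 + 6 t$ ($n{\left(t,z \right)} = 6 t + 4 = 4 + 6 t$)
$\frac{n{\left(93,D \right)}}{d} = \frac{4 + 6 \cdot 93}{8620} = \left(4 + 558\right) \frac{1}{8620} = 562 \cdot \frac{1}{8620} = \frac{281}{4310}$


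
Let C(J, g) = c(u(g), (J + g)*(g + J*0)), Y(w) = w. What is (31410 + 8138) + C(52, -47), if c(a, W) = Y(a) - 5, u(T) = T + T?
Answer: 39449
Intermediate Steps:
u(T) = 2*T
c(a, W) = -5 + a (c(a, W) = a - 5 = -5 + a)
C(J, g) = -5 + 2*g
(31410 + 8138) + C(52, -47) = (31410 + 8138) + (-5 + 2*(-47)) = 39548 + (-5 - 94) = 39548 - 99 = 39449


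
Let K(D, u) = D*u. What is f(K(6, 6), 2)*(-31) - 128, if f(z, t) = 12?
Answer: -500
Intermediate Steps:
f(K(6, 6), 2)*(-31) - 128 = 12*(-31) - 128 = -372 - 128 = -500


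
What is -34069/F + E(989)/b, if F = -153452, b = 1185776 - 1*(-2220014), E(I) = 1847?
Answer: 58157642677/261312643540 ≈ 0.22256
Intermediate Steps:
b = 3405790 (b = 1185776 + 2220014 = 3405790)
-34069/F + E(989)/b = -34069/(-153452) + 1847/3405790 = -34069*(-1/153452) + 1847*(1/3405790) = 34069/153452 + 1847/3405790 = 58157642677/261312643540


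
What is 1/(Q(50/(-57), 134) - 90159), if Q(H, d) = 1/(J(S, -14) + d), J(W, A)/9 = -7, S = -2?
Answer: -71/6401288 ≈ -1.1092e-5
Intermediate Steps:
J(W, A) = -63 (J(W, A) = 9*(-7) = -63)
Q(H, d) = 1/(-63 + d)
1/(Q(50/(-57), 134) - 90159) = 1/(1/(-63 + 134) - 90159) = 1/(1/71 - 90159) = 1/(-6401288/71) = -71/6401288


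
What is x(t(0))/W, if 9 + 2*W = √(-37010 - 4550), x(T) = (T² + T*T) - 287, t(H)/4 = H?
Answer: 5166/41641 + 1148*I*√10390/41641 ≈ 0.12406 + 2.8101*I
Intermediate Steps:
t(H) = 4*H
x(T) = -287 + 2*T² (x(T) = (T² + T²) - 287 = 2*T² - 287 = -287 + 2*T²)
W = -9/2 + I*√10390 (W = -9/2 + √(-37010 - 4550)/2 = -9/2 + √(-41560)/2 = -9/2 + (2*I*√10390)/2 = -9/2 + I*√10390 ≈ -4.5 + 101.93*I)
x(t(0))/W = (-287 + 2*(4*0)²)/(-9/2 + I*√10390) = (-287 + 2*0²)/(-9/2 + I*√10390) = (-287 + 2*0)/(-9/2 + I*√10390) = (-287 + 0)/(-9/2 + I*√10390) = -287/(-9/2 + I*√10390)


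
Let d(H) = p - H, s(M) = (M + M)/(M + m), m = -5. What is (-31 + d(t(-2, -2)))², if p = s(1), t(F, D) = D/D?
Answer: 4225/4 ≈ 1056.3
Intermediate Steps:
t(F, D) = 1
s(M) = 2*M/(-5 + M) (s(M) = (M + M)/(M - 5) = (2*M)/(-5 + M) = 2*M/(-5 + M))
p = -½ (p = 2*1/(-5 + 1) = 2*1/(-4) = 2*1*(-¼) = -½ ≈ -0.50000)
d(H) = -½ - H
(-31 + d(t(-2, -2)))² = (-31 + (-½ - 1*1))² = (-31 + (-½ - 1))² = (-31 - 3/2)² = (-65/2)² = 4225/4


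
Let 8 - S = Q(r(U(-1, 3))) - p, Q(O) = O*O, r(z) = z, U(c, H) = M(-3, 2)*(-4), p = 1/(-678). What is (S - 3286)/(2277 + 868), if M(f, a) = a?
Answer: -2265877/2132310 ≈ -1.0626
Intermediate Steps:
p = -1/678 ≈ -0.0014749
U(c, H) = -8 (U(c, H) = 2*(-4) = -8)
Q(O) = O²
S = -37969/678 (S = 8 - ((-8)² - 1*(-1/678)) = 8 - (64 + 1/678) = 8 - 1*43393/678 = 8 - 43393/678 = -37969/678 ≈ -56.001)
(S - 3286)/(2277 + 868) = (-37969/678 - 3286)/(2277 + 868) = -2265877/678/3145 = -2265877/678*1/3145 = -2265877/2132310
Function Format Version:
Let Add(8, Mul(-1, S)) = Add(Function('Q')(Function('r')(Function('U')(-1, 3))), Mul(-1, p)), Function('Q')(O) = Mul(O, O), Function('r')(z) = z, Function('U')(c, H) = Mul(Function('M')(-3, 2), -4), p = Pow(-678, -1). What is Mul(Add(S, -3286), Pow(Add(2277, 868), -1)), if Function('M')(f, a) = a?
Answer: Rational(-2265877, 2132310) ≈ -1.0626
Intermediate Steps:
p = Rational(-1, 678) ≈ -0.0014749
Function('U')(c, H) = -8 (Function('U')(c, H) = Mul(2, -4) = -8)
Function('Q')(O) = Pow(O, 2)
S = Rational(-37969, 678) (S = Add(8, Mul(-1, Add(Pow(-8, 2), Mul(-1, Rational(-1, 678))))) = Add(8, Mul(-1, Add(64, Rational(1, 678)))) = Add(8, Mul(-1, Rational(43393, 678))) = Add(8, Rational(-43393, 678)) = Rational(-37969, 678) ≈ -56.001)
Mul(Add(S, -3286), Pow(Add(2277, 868), -1)) = Mul(Add(Rational(-37969, 678), -3286), Pow(Add(2277, 868), -1)) = Mul(Rational(-2265877, 678), Pow(3145, -1)) = Mul(Rational(-2265877, 678), Rational(1, 3145)) = Rational(-2265877, 2132310)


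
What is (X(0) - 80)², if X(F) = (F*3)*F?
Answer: 6400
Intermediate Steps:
X(F) = 3*F² (X(F) = (3*F)*F = 3*F²)
(X(0) - 80)² = (3*0² - 80)² = (3*0 - 80)² = (0 - 80)² = (-80)² = 6400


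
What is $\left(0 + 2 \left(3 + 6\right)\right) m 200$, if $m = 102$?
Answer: $367200$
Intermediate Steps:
$\left(0 + 2 \left(3 + 6\right)\right) m 200 = \left(0 + 2 \left(3 + 6\right)\right) 102 \cdot 200 = \left(0 + 2 \cdot 9\right) 102 \cdot 200 = \left(0 + 18\right) 102 \cdot 200 = 18 \cdot 102 \cdot 200 = 1836 \cdot 200 = 367200$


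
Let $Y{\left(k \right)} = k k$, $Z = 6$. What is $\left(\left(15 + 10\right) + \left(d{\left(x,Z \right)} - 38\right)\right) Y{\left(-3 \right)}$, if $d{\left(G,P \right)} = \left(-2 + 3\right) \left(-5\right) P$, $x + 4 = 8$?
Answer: $-387$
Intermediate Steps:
$x = 4$ ($x = -4 + 8 = 4$)
$d{\left(G,P \right)} = - 5 P$ ($d{\left(G,P \right)} = 1 \left(-5\right) P = - 5 P$)
$Y{\left(k \right)} = k^{2}$
$\left(\left(15 + 10\right) + \left(d{\left(x,Z \right)} - 38\right)\right) Y{\left(-3 \right)} = \left(\left(15 + 10\right) - 68\right) \left(-3\right)^{2} = \left(25 - 68\right) 9 = \left(-43\right) 9 = -387$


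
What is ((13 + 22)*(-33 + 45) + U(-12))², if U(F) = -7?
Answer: 170569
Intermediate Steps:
((13 + 22)*(-33 + 45) + U(-12))² = ((13 + 22)*(-33 + 45) - 7)² = (35*12 - 7)² = (420 - 7)² = 413² = 170569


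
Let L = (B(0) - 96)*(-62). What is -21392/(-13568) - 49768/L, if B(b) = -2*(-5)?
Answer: -8768595/1130384 ≈ -7.7572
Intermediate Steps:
B(b) = 10
L = 5332 (L = (10 - 96)*(-62) = -86*(-62) = 5332)
-21392/(-13568) - 49768/L = -21392/(-13568) - 49768/5332 = -21392*(-1/13568) - 49768*1/5332 = 1337/848 - 12442/1333 = -8768595/1130384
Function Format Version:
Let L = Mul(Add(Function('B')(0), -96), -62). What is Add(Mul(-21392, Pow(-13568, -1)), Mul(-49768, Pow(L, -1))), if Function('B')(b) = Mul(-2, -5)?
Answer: Rational(-8768595, 1130384) ≈ -7.7572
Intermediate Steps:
Function('B')(b) = 10
L = 5332 (L = Mul(Add(10, -96), -62) = Mul(-86, -62) = 5332)
Add(Mul(-21392, Pow(-13568, -1)), Mul(-49768, Pow(L, -1))) = Add(Mul(-21392, Pow(-13568, -1)), Mul(-49768, Pow(5332, -1))) = Add(Mul(-21392, Rational(-1, 13568)), Mul(-49768, Rational(1, 5332))) = Add(Rational(1337, 848), Rational(-12442, 1333)) = Rational(-8768595, 1130384)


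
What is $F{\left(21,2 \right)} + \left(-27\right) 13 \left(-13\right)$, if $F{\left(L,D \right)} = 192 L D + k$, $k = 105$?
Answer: $12732$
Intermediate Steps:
$F{\left(L,D \right)} = 105 + 192 D L$ ($F{\left(L,D \right)} = 192 L D + 105 = 192 D L + 105 = 105 + 192 D L$)
$F{\left(21,2 \right)} + \left(-27\right) 13 \left(-13\right) = \left(105 + 192 \cdot 2 \cdot 21\right) + \left(-27\right) 13 \left(-13\right) = \left(105 + 8064\right) - -4563 = 8169 + 4563 = 12732$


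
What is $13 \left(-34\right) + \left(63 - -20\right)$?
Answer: $-359$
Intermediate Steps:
$13 \left(-34\right) + \left(63 - -20\right) = -442 + \left(63 + 20\right) = -442 + 83 = -359$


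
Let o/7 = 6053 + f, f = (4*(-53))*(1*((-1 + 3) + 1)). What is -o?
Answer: -37919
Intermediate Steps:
f = -636 (f = -212*(2 + 1) = -212*3 = -636)
o = 37919 (o = 7*(6053 - 636) = 7*5417 = 37919)
-o = -1*37919 = -37919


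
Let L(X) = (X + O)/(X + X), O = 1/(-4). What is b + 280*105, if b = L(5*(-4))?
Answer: 4704081/160 ≈ 29401.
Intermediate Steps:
O = -¼ (O = 1*(-¼) = -¼ ≈ -0.25000)
L(X) = (-¼ + X)/(2*X) (L(X) = (X - ¼)/(X + X) = (-¼ + X)/((2*X)) = (-¼ + X)*(1/(2*X)) = (-¼ + X)/(2*X))
b = 81/160 (b = (-1 + 4*(5*(-4)))/(8*((5*(-4)))) = (⅛)*(-1 + 4*(-20))/(-20) = (⅛)*(-1/20)*(-1 - 80) = (⅛)*(-1/20)*(-81) = 81/160 ≈ 0.50625)
b + 280*105 = 81/160 + 280*105 = 81/160 + 29400 = 4704081/160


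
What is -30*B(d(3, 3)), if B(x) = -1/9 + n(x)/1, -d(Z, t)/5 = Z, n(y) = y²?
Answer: -20240/3 ≈ -6746.7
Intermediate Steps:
d(Z, t) = -5*Z
B(x) = -⅑ + x² (B(x) = -1/9 + x²/1 = -1*⅑ + x²*1 = -⅑ + x²)
-30*B(d(3, 3)) = -30*(-⅑ + (-5*3)²) = -30*(-⅑ + (-15)²) = -30*(-⅑ + 225) = -30*2024/9 = -20240/3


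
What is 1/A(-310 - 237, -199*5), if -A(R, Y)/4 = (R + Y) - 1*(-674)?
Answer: 1/3472 ≈ 0.00028802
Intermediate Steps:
A(R, Y) = -2696 - 4*R - 4*Y (A(R, Y) = -4*((R + Y) - 1*(-674)) = -4*((R + Y) + 674) = -4*(674 + R + Y) = -2696 - 4*R - 4*Y)
1/A(-310 - 237, -199*5) = 1/(-2696 - 4*(-310 - 237) - (-796)*5) = 1/(-2696 - 4*(-547) - 4*(-995)) = 1/(-2696 + 2188 + 3980) = 1/3472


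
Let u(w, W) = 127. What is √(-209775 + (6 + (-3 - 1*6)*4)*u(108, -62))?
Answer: I*√213585 ≈ 462.15*I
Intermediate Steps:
√(-209775 + (6 + (-3 - 1*6)*4)*u(108, -62)) = √(-209775 + (6 + (-3 - 1*6)*4)*127) = √(-209775 + (6 + (-3 - 6)*4)*127) = √(-209775 + (6 - 9*4)*127) = √(-209775 + (6 - 36)*127) = √(-209775 - 30*127) = √(-209775 - 3810) = √(-213585) = I*√213585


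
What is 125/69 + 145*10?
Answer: 100175/69 ≈ 1451.8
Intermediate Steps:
125/69 + 145*10 = 125*(1/69) + 1450 = 125/69 + 1450 = 100175/69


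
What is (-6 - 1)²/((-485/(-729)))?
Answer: 35721/485 ≈ 73.651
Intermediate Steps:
(-6 - 1)²/((-485/(-729))) = (-7)²/((-485*(-1/729))) = 49/(485/729) = 49*(729/485) = 35721/485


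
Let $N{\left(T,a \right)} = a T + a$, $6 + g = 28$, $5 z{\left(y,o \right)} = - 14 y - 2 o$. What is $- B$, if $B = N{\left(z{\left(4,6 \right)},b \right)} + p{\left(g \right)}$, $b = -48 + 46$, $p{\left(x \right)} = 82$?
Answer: $- \frac{536}{5} \approx -107.2$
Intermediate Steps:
$z{\left(y,o \right)} = - \frac{14 y}{5} - \frac{2 o}{5}$ ($z{\left(y,o \right)} = \frac{- 14 y - 2 o}{5} = - \frac{14 y}{5} - \frac{2 o}{5}$)
$g = 22$ ($g = -6 + 28 = 22$)
$b = -2$
$N{\left(T,a \right)} = a + T a$ ($N{\left(T,a \right)} = T a + a = a + T a$)
$B = \frac{536}{5}$ ($B = - 2 \left(1 - \frac{68}{5}\right) + 82 = \left(-2\right) \left(- \frac{63}{5}\right) + 82 = \frac{126}{5} + 82 = \frac{536}{5} \approx 107.2$)
$- B = \left(-1\right) \frac{536}{5} = - \frac{536}{5}$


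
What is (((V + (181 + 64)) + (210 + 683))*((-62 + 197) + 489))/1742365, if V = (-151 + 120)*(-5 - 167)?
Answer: 807456/348473 ≈ 2.3171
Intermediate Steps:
V = 5332 (V = -31*(-172) = 5332)
(((V + (181 + 64)) + (210 + 683))*((-62 + 197) + 489))/1742365 = (((5332 + (181 + 64)) + (210 + 683))*((-62 + 197) + 489))/1742365 = (((5332 + 245) + 893)*(135 + 489))*(1/1742365) = ((5577 + 893)*624)*(1/1742365) = (6470*624)*(1/1742365) = 4037280*(1/1742365) = 807456/348473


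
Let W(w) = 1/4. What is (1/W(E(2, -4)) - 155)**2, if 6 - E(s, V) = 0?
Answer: 22801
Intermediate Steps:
E(s, V) = 6 (E(s, V) = 6 - 1*0 = 6 + 0 = 6)
W(w) = 1/4 (W(w) = 1*(1/4) = 1/4)
(1/W(E(2, -4)) - 155)**2 = (1/(1/4) - 155)**2 = (4 - 155)**2 = (-151)**2 = 22801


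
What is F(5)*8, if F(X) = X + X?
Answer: 80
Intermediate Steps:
F(X) = 2*X
F(5)*8 = (2*5)*8 = 10*8 = 80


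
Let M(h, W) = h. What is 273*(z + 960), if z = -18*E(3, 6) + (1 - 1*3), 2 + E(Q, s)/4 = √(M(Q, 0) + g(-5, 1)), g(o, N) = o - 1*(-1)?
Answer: 300846 - 19656*I ≈ 3.0085e+5 - 19656.0*I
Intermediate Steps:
g(o, N) = 1 + o (g(o, N) = o + 1 = 1 + o)
E(Q, s) = -8 + 4*√(-4 + Q) (E(Q, s) = -8 + 4*√(Q + (1 - 5)) = -8 + 4*√(Q - 4) = -8 + 4*√(-4 + Q))
z = 142 - 72*I (z = -18*(-8 + 4*√(-4 + 3)) + (1 - 1*3) = -18*(-8 + 4*√(-1)) + (1 - 3) = -18*(-8 + 4*I) - 2 = (144 - 72*I) - 2 = 142 - 72*I ≈ 142.0 - 72.0*I)
273*(z + 960) = 273*((142 - 72*I) + 960) = 273*(1102 - 72*I) = 300846 - 19656*I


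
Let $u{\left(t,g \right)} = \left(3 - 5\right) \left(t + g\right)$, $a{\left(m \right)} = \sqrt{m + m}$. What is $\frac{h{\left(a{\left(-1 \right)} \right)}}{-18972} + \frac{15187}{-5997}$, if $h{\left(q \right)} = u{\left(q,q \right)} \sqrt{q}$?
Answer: $- \frac{15187}{5997} + \frac{i 2^{\frac{3}{4}} \sqrt{i}}{4743} \approx -2.5327 + 0.00025073 i$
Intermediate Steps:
$a{\left(m \right)} = \sqrt{2} \sqrt{m}$ ($a{\left(m \right)} = \sqrt{2 m} = \sqrt{2} \sqrt{m}$)
$u{\left(t,g \right)} = - 2 g - 2 t$ ($u{\left(t,g \right)} = - 2 \left(g + t\right) = - 2 g - 2 t$)
$h{\left(q \right)} = - 4 q^{\frac{3}{2}}$ ($h{\left(q \right)} = \left(- 2 q - 2 q\right) \sqrt{q} = - 4 q \sqrt{q} = - 4 q^{\frac{3}{2}}$)
$\frac{h{\left(a{\left(-1 \right)} \right)}}{-18972} + \frac{15187}{-5997} = \frac{\left(-4\right) \left(\sqrt{2} \sqrt{-1}\right)^{\frac{3}{2}}}{-18972} + \frac{15187}{-5997} = - 4 \left(\sqrt{2} i\right)^{\frac{3}{2}} \left(- \frac{1}{18972}\right) + 15187 \left(- \frac{1}{5997}\right) = - 4 \left(i \sqrt{2}\right)^{\frac{3}{2}} \left(- \frac{1}{18972}\right) - \frac{15187}{5997} = - 4 \cdot 2^{\frac{3}{4}} i^{\frac{3}{2}} \left(- \frac{1}{18972}\right) - \frac{15187}{5997} = \frac{2^{\frac{3}{4}} i^{\frac{3}{2}}}{4743} - \frac{15187}{5997} = - \frac{15187}{5997} + \frac{2^{\frac{3}{4}} i^{\frac{3}{2}}}{4743}$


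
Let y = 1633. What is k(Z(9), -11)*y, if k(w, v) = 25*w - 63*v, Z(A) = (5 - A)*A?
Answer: -338031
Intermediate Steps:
Z(A) = A*(5 - A)
k(w, v) = -63*v + 25*w
k(Z(9), -11)*y = (-63*(-11) + 25*(9*(5 - 1*9)))*1633 = (693 + 25*(9*(5 - 9)))*1633 = (693 + 25*(9*(-4)))*1633 = (693 + 25*(-36))*1633 = (693 - 900)*1633 = -207*1633 = -338031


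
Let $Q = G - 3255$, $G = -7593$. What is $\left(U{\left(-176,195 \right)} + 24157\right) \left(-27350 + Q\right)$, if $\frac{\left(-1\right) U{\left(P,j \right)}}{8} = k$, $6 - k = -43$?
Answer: $-907775470$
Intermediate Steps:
$Q = -10848$ ($Q = -7593 - 3255 = -10848$)
$k = 49$ ($k = 6 - -43 = 6 + 43 = 49$)
$U{\left(P,j \right)} = -392$ ($U{\left(P,j \right)} = \left(-8\right) 49 = -392$)
$\left(U{\left(-176,195 \right)} + 24157\right) \left(-27350 + Q\right) = \left(-392 + 24157\right) \left(-27350 - 10848\right) = 23765 \left(-38198\right) = -907775470$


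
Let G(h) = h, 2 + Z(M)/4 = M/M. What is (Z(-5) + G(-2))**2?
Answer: 36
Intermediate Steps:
Z(M) = -4 (Z(M) = -8 + 4*(M/M) = -8 + 4*1 = -8 + 4 = -4)
(Z(-5) + G(-2))**2 = (-4 - 2)**2 = (-6)**2 = 36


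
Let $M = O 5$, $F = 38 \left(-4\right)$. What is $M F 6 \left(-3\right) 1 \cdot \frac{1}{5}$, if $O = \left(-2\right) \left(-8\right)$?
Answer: $43776$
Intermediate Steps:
$O = 16$
$F = -152$
$M = 80$ ($M = 16 \cdot 5 = 80$)
$M F 6 \left(-3\right) 1 \cdot \frac{1}{5} = 80 \left(-152\right) 6 \left(-3\right) 1 \cdot \frac{1}{5} = - 12160 \left(- 18 \cdot 1 \cdot \frac{1}{5}\right) = - 12160 \left(\left(-18\right) \frac{1}{5}\right) = \left(-12160\right) \left(- \frac{18}{5}\right) = 43776$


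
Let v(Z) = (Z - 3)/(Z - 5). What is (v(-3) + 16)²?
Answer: 4489/16 ≈ 280.56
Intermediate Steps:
v(Z) = (-3 + Z)/(-5 + Z)
(v(-3) + 16)² = ((-3 - 3)/(-5 - 3) + 16)² = (-6/(-8) + 16)² = (-⅛*(-6) + 16)² = (¾ + 16)² = (67/4)² = 4489/16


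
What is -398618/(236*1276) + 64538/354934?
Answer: -2773826501/2429168296 ≈ -1.1419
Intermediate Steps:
-398618/(236*1276) + 64538/354934 = -398618/301136 + 64538*(1/354934) = -398618*1/301136 + 32269/177467 = -18119/13688 + 32269/177467 = -2773826501/2429168296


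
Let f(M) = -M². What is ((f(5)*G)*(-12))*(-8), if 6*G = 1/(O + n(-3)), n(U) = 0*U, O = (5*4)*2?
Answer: -10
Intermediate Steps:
O = 40 (O = 20*2 = 40)
n(U) = 0
G = 1/240 (G = 1/(6*(40 + 0)) = (⅙)/40 = (⅙)*(1/40) = 1/240 ≈ 0.0041667)
((f(5)*G)*(-12))*(-8) = ((-1*5²*(1/240))*(-12))*(-8) = ((-1*25*(1/240))*(-12))*(-8) = (-25*1/240*(-12))*(-8) = -5/48*(-12)*(-8) = (5/4)*(-8) = -10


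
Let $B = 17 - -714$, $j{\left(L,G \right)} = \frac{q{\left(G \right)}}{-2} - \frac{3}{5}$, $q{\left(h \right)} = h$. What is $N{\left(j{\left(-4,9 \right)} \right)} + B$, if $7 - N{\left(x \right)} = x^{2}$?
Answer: $\frac{71199}{100} \approx 711.99$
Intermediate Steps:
$j{\left(L,G \right)} = - \frac{3}{5} - \frac{G}{2}$ ($j{\left(L,G \right)} = \frac{G}{-2} - \frac{3}{5} = G \left(- \frac{1}{2}\right) - \frac{3}{5} = - \frac{G}{2} - \frac{3}{5} = - \frac{3}{5} - \frac{G}{2}$)
$B = 731$ ($B = 17 + 714 = 731$)
$N{\left(x \right)} = 7 - x^{2}$
$N{\left(j{\left(-4,9 \right)} \right)} + B = \left(7 - \left(- \frac{3}{5} - \frac{9}{2}\right)^{2}\right) + 731 = \left(7 - \left(- \frac{51}{10}\right)^{2}\right) + 731 = \left(7 - \frac{2601}{100}\right) + 731 = - \frac{1901}{100} + 731 = \frac{71199}{100}$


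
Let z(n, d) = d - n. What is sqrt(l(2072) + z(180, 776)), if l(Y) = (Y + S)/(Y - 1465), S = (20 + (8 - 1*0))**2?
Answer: 2*sqrt(55332299)/607 ≈ 24.509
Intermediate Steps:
S = 784 (S = (20 + (8 + 0))**2 = (20 + 8)**2 = 28**2 = 784)
l(Y) = (784 + Y)/(-1465 + Y) (l(Y) = (Y + 784)/(Y - 1465) = (784 + Y)/(-1465 + Y))
sqrt(l(2072) + z(180, 776)) = sqrt((784 + 2072)/(-1465 + 2072) + (776 - 1*180)) = sqrt(2856/607 + (776 - 180)) = sqrt((1/607)*2856 + 596) = sqrt(2856/607 + 596) = sqrt(364628/607) = 2*sqrt(55332299)/607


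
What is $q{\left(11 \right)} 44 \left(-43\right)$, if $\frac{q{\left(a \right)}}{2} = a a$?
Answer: $-457864$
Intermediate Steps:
$q{\left(a \right)} = 2 a^{2}$ ($q{\left(a \right)} = 2 a a = 2 a^{2}$)
$q{\left(11 \right)} 44 \left(-43\right) = 2 \cdot 11^{2} \cdot 44 \left(-43\right) = 2 \cdot 121 \cdot 44 \left(-43\right) = 242 \cdot 44 \left(-43\right) = 10648 \left(-43\right) = -457864$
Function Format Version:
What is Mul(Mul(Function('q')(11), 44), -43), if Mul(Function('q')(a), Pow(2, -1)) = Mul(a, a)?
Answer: -457864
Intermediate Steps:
Function('q')(a) = Mul(2, Pow(a, 2)) (Function('q')(a) = Mul(2, Mul(a, a)) = Mul(2, Pow(a, 2)))
Mul(Mul(Function('q')(11), 44), -43) = Mul(Mul(Mul(2, Pow(11, 2)), 44), -43) = Mul(Mul(Mul(2, 121), 44), -43) = Mul(Mul(242, 44), -43) = Mul(10648, -43) = -457864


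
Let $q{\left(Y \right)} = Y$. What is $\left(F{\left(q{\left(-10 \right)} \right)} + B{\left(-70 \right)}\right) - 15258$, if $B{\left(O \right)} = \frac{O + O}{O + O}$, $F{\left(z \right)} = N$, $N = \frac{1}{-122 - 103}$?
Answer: $- \frac{3432826}{225} \approx -15257.0$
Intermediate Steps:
$N = - \frac{1}{225}$ ($N = \frac{1}{-225} = - \frac{1}{225} \approx -0.0044444$)
$F{\left(z \right)} = - \frac{1}{225}$
$B{\left(O \right)} = 1$ ($B{\left(O \right)} = \frac{2 O}{2 O} = 2 O \frac{1}{2 O} = 1$)
$\left(F{\left(q{\left(-10 \right)} \right)} + B{\left(-70 \right)}\right) - 15258 = \left(- \frac{1}{225} + 1\right) - 15258 = \frac{224}{225} - 15258 = - \frac{3432826}{225}$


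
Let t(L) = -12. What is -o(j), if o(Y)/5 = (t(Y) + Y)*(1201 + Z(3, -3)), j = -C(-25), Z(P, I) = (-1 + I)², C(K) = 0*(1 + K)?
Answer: 73020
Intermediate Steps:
C(K) = 0
j = 0 (j = -1*0 = 0)
o(Y) = -73020 + 6085*Y (o(Y) = 5*((-12 + Y)*(1201 + (-1 - 3)²)) = 5*((-12 + Y)*(1201 + (-4)²)) = 5*((-12 + Y)*(1201 + 16)) = 5*((-12 + Y)*1217) = 5*(-14604 + 1217*Y) = -73020 + 6085*Y)
-o(j) = -(-73020 + 6085*0) = -(-73020 + 0) = -1*(-73020) = 73020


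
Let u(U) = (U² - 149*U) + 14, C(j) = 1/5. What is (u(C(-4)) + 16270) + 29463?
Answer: 1142931/25 ≈ 45717.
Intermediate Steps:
C(j) = ⅕
u(U) = 14 + U² - 149*U
(u(C(-4)) + 16270) + 29463 = ((14 + (⅕)² - 149*⅕) + 16270) + 29463 = ((14 + 1/25 - 149/5) + 16270) + 29463 = (-394/25 + 16270) + 29463 = 406356/25 + 29463 = 1142931/25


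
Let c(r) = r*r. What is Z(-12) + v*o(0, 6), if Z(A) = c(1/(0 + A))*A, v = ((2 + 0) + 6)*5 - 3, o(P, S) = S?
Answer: 2663/12 ≈ 221.92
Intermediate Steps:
c(r) = r²
v = 37 (v = (2 + 6)*5 - 3 = 8*5 - 3 = 40 - 3 = 37)
Z(A) = 1/A (Z(A) = (1/(0 + A))²*A = (1/A)²*A = A/A² = 1/A)
Z(-12) + v*o(0, 6) = 1/(-12) + 37*6 = -1/12 + 222 = 2663/12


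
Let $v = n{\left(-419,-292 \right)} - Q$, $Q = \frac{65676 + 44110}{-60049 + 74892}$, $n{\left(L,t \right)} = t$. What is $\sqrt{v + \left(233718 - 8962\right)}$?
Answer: $\frac{\sqrt{49451077819538}}{14843} \approx 473.77$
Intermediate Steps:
$Q = \frac{109786}{14843} \approx 7.3965$
$v = - \frac{4443942}{14843}$ ($v = -292 - \frac{109786}{14843} = - \frac{4443942}{14843} \approx -299.4$)
$\sqrt{v + \left(233718 - 8962\right)} = \sqrt{- \frac{4443942}{14843} + \left(233718 - 8962\right)} = \sqrt{- \frac{4443942}{14843} + 224756} = \sqrt{\frac{3331609366}{14843}} = \frac{\sqrt{49451077819538}}{14843}$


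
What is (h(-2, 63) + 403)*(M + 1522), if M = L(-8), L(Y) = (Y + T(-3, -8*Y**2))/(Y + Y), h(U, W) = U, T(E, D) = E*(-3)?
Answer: 9764751/16 ≈ 6.1030e+5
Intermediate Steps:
T(E, D) = -3*E
L(Y) = (9 + Y)/(2*Y) (L(Y) = (Y - 3*(-3))/(Y + Y) = (Y + 9)/((2*Y)) = (9 + Y)*(1/(2*Y)) = (9 + Y)/(2*Y))
M = -1/16 (M = (1/2)*(9 - 8)/(-8) = (1/2)*(-1/8)*1 = -1/16 ≈ -0.062500)
(h(-2, 63) + 403)*(M + 1522) = (-2 + 403)*(-1/16 + 1522) = 401*(24351/16) = 9764751/16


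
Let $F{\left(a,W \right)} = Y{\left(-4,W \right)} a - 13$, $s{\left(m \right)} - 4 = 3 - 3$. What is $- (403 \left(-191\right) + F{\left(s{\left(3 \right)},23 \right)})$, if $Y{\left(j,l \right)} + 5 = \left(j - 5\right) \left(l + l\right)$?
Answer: $78662$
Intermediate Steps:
$Y{\left(j,l \right)} = -5 + 2 l \left(-5 + j\right)$ ($Y{\left(j,l \right)} = -5 + \left(j - 5\right) \left(l + l\right) = -5 + \left(-5 + j\right) 2 l = -5 + 2 l \left(-5 + j\right)$)
$s{\left(m \right)} = 4$ ($s{\left(m \right)} = 4 + \left(3 - 3\right) = 4 + 0 = 4$)
$F{\left(a,W \right)} = -13 + a \left(-5 - 18 W\right)$ ($F{\left(a,W \right)} = \left(-5 - 10 W + 2 \left(-4\right) W\right) a - 13 = \left(-5 - 10 W - 8 W\right) a - 13 = \left(-5 - 18 W\right) a - 13 = a \left(-5 - 18 W\right) - 13 = -13 + a \left(-5 - 18 W\right)$)
$- (403 \left(-191\right) + F{\left(s{\left(3 \right)},23 \right)}) = - (403 \left(-191\right) - \left(13 + 4 \left(5 + 18 \cdot 23\right)\right)) = - (-76973 - \left(13 + 4 \left(5 + 414\right)\right)) = - (-76973 - \left(13 + 4 \cdot 419\right)) = - (-76973 - 1689) = \left(-1\right) \left(-78662\right) = 78662$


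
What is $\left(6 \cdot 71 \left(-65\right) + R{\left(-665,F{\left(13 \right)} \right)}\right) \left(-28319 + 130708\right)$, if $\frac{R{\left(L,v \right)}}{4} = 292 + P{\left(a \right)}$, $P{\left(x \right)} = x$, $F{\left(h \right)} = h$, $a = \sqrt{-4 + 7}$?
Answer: $-2715561058 + 409556 \sqrt{3} \approx -2.7149 \cdot 10^{9}$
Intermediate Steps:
$a = \sqrt{3} \approx 1.732$
$R{\left(L,v \right)} = 1168 + 4 \sqrt{3}$ ($R{\left(L,v \right)} = 4 \left(292 + \sqrt{3}\right) = 1168 + 4 \sqrt{3}$)
$\left(6 \cdot 71 \left(-65\right) + R{\left(-665,F{\left(13 \right)} \right)}\right) \left(-28319 + 130708\right) = \left(6 \cdot 71 \left(-65\right) + \left(1168 + 4 \sqrt{3}\right)\right) \left(-28319 + 130708\right) = \left(426 \left(-65\right) + \left(1168 + 4 \sqrt{3}\right)\right) 102389 = \left(-27690 + \left(1168 + 4 \sqrt{3}\right)\right) 102389 = \left(-26522 + 4 \sqrt{3}\right) 102389 = -2715561058 + 409556 \sqrt{3}$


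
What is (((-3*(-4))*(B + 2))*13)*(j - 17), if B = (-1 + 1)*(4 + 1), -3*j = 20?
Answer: -7384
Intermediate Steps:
j = -20/3 (j = -⅓*20 = -20/3 ≈ -6.6667)
B = 0 (B = 0*5 = 0)
(((-3*(-4))*(B + 2))*13)*(j - 17) = (((-3*(-4))*(0 + 2))*13)*(-20/3 - 17) = ((12*2)*13)*(-71/3) = (24*13)*(-71/3) = 312*(-71/3) = -7384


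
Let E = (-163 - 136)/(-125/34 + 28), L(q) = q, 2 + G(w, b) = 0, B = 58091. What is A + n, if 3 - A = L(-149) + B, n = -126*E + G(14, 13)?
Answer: -46636291/827 ≈ -56392.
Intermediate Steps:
G(w, b) = -2 (G(w, b) = -2 + 0 = -2)
E = -10166/827 (E = -299/(-125*1/34 + 28) = -299/(-125/34 + 28) = -299/827/34 = -299*34/827 = -10166/827 ≈ -12.293)
n = 1279262/827 (n = -126*(-10166/827) - 2 = 1280916/827 - 2 = 1279262/827 ≈ 1546.9)
A = -57939 (A = 3 - (-149 + 58091) = 3 - 1*57942 = 3 - 57942 = -57939)
A + n = -57939 + 1279262/827 = -46636291/827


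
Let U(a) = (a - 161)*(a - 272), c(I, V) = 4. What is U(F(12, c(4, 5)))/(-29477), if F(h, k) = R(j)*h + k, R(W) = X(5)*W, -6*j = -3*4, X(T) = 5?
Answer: -5476/29477 ≈ -0.18577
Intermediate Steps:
j = 2 (j = -(-1)*4/2 = -⅙*(-12) = 2)
R(W) = 5*W
F(h, k) = k + 10*h (F(h, k) = (5*2)*h + k = 10*h + k = k + 10*h)
U(a) = (-272 + a)*(-161 + a) (U(a) = (-161 + a)*(-272 + a) = (-272 + a)*(-161 + a))
U(F(12, c(4, 5)))/(-29477) = (43792 + (4 + 10*12)² - 433*(4 + 10*12))/(-29477) = (43792 + (4 + 120)² - 433*(4 + 120))*(-1/29477) = (43792 + 124² - 433*124)*(-1/29477) = (43792 + 15376 - 53692)*(-1/29477) = 5476*(-1/29477) = -5476/29477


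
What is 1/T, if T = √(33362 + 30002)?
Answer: √15841/31682 ≈ 0.0039726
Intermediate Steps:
T = 2*√15841 (T = √63364 = 2*√15841 ≈ 251.72)
1/T = 1/(2*√15841) = √15841/31682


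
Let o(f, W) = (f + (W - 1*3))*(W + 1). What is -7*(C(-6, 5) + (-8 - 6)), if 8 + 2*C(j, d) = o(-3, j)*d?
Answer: -924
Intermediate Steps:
o(f, W) = (1 + W)*(-3 + W + f) (o(f, W) = (f + (W - 3))*(1 + W) = (f + (-3 + W))*(1 + W) = (-3 + W + f)*(1 + W) = (1 + W)*(-3 + W + f))
C(j, d) = -4 + d*(-6 + j² - 5*j)/2 (C(j, d) = -4 + ((-3 - 3 + j² - 2*j + j*(-3))*d)/2 = -4 + ((-3 - 3 + j² - 2*j - 3*j)*d)/2 = -4 + ((-6 + j² - 5*j)*d)/2 = -4 + (d*(-6 + j² - 5*j))/2 = -4 + d*(-6 + j² - 5*j)/2)
-7*(C(-6, 5) + (-8 - 6)) = -7*((-4 + (½)*5*(-6 + (-6)² - 5*(-6))) + (-8 - 6)) = -7*((-4 + (½)*5*(-6 + 36 + 30)) - 14) = -7*((-4 + (½)*5*60) - 14) = -7*((-4 + 150) - 14) = -7*(146 - 14) = -7*132 = -924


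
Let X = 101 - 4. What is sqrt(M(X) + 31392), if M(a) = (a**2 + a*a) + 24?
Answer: sqrt(50234) ≈ 224.13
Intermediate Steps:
X = 97
M(a) = 24 + 2*a**2 (M(a) = (a**2 + a**2) + 24 = 2*a**2 + 24 = 24 + 2*a**2)
sqrt(M(X) + 31392) = sqrt((24 + 2*97**2) + 31392) = sqrt((24 + 2*9409) + 31392) = sqrt((24 + 18818) + 31392) = sqrt(18842 + 31392) = sqrt(50234)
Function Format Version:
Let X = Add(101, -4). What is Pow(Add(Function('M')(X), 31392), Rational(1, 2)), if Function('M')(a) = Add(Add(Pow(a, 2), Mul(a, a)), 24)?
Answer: Pow(50234, Rational(1, 2)) ≈ 224.13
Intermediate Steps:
X = 97
Function('M')(a) = Add(24, Mul(2, Pow(a, 2))) (Function('M')(a) = Add(Add(Pow(a, 2), Pow(a, 2)), 24) = Add(Mul(2, Pow(a, 2)), 24) = Add(24, Mul(2, Pow(a, 2))))
Pow(Add(Function('M')(X), 31392), Rational(1, 2)) = Pow(Add(Add(24, Mul(2, Pow(97, 2))), 31392), Rational(1, 2)) = Pow(Add(Add(24, Mul(2, 9409)), 31392), Rational(1, 2)) = Pow(Add(Add(24, 18818), 31392), Rational(1, 2)) = Pow(Add(18842, 31392), Rational(1, 2)) = Pow(50234, Rational(1, 2))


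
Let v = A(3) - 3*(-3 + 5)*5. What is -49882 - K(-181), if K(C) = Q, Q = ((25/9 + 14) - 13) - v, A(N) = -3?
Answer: -449269/9 ≈ -49919.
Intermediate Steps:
v = -33 (v = -3 - 3*(-3 + 5)*5 = -3 - 3*2*5 = -3 - 6*5 = -3 - 30 = -33)
Q = 331/9 (Q = ((25/9 + 14) - 13) - 1*(-33) = ((25*(⅑) + 14) - 13) + 33 = ((25/9 + 14) - 13) + 33 = (151/9 - 13) + 33 = 34/9 + 33 = 331/9 ≈ 36.778)
K(C) = 331/9
-49882 - K(-181) = -49882 - 1*331/9 = -49882 - 331/9 = -449269/9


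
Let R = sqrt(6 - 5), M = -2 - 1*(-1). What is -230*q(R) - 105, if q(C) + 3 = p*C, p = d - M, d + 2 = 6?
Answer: -565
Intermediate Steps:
M = -1 (M = -2 + 1 = -1)
R = 1 (R = sqrt(1) = 1)
d = 4 (d = -2 + 6 = 4)
p = 5 (p = 4 - 1*(-1) = 4 + 1 = 5)
q(C) = -3 + 5*C
-230*q(R) - 105 = -230*(-3 + 5*1) - 105 = -230*(-3 + 5) - 105 = -230*2 - 105 = -460 - 105 = -565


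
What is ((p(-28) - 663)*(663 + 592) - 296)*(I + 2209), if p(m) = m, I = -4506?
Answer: 1992649797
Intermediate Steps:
((p(-28) - 663)*(663 + 592) - 296)*(I + 2209) = ((-28 - 663)*(663 + 592) - 296)*(-4506 + 2209) = (-691*1255 - 296)*(-2297) = (-867205 - 296)*(-2297) = -867501*(-2297) = 1992649797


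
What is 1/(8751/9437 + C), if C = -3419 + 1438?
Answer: -9437/18685946 ≈ -0.00050503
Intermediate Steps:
C = -1981
1/(8751/9437 + C) = 1/(8751/9437 - 1981) = 1/(-18685946/9437) = -9437/18685946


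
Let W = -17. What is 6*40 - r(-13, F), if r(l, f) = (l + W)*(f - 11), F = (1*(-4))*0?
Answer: -90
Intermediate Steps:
F = 0 (F = -4*0 = 0)
r(l, f) = (-17 + l)*(-11 + f) (r(l, f) = (l - 17)*(f - 11) = (-17 + l)*(-11 + f))
6*40 - r(-13, F) = 6*40 - (187 - 17*0 - 11*(-13) + 0*(-13)) = 240 - (187 + 0 + 143 + 0) = 240 - 1*330 = 240 - 330 = -90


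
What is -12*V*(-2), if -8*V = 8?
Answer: -24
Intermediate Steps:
V = -1 (V = -⅛*8 = -1)
-12*V*(-2) = -12*(-1)*(-2) = 12*(-2) = -24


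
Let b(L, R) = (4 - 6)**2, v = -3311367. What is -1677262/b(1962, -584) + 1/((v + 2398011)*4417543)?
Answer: -1691849736462111175/4034789404308 ≈ -4.1932e+5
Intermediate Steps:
b(L, R) = 4 (b(L, R) = (-2)**2 = 4)
-1677262/b(1962, -584) + 1/((v + 2398011)*4417543) = -1677262/4 + 1/((-3311367 + 2398011)*4417543) = -1677262*1/4 + (1/4417543)/(-913356) = -838631/2 - 1/913356*1/4417543 = -838631/2 - 1/4034789404308 = -1691849736462111175/4034789404308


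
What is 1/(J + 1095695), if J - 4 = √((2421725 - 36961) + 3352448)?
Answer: 365233/400183520463 - 26*√943/400183520463 ≈ 9.1067e-7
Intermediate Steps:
J = 4 + 78*√943 (J = 4 + √((2421725 - 36961) + 3352448) = 4 + √(2384764 + 3352448) = 4 + √5737212 = 4 + 78*√943 ≈ 2399.2)
1/(J + 1095695) = 1/((4 + 78*√943) + 1095695) = 1/(1095699 + 78*√943)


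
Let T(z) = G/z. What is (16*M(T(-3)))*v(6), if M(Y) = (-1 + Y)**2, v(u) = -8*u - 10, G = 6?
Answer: -8352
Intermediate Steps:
T(z) = 6/z
v(u) = -10 - 8*u
(16*M(T(-3)))*v(6) = (16*(-1 + 6/(-3))**2)*(-10 - 8*6) = (16*(-1 + 6*(-1/3))**2)*(-10 - 48) = (16*(-1 - 2)**2)*(-58) = (16*(-3)**2)*(-58) = (16*9)*(-58) = 144*(-58) = -8352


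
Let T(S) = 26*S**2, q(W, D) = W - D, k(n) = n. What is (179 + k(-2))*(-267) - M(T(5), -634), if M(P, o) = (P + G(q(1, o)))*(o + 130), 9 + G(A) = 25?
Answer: 288405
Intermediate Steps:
G(A) = 16 (G(A) = -9 + 25 = 16)
M(P, o) = (16 + P)*(130 + o) (M(P, o) = (P + 16)*(o + 130) = (16 + P)*(130 + o))
(179 + k(-2))*(-267) - M(T(5), -634) = (179 - 2)*(-267) - (2080 + 16*(-634) + 130*(26*5**2) + (26*5**2)*(-634)) = 177*(-267) - (2080 - 10144 + 130*(26*25) + (26*25)*(-634)) = -47259 - (2080 - 10144 + 130*650 + 650*(-634)) = -47259 - (2080 - 10144 + 84500 - 412100) = -47259 - 1*(-335664) = -47259 + 335664 = 288405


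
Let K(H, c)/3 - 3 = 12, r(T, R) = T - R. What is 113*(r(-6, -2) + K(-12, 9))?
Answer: 4633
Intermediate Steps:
K(H, c) = 45 (K(H, c) = 9 + 3*12 = 9 + 36 = 45)
113*(r(-6, -2) + K(-12, 9)) = 113*((-6 - 1*(-2)) + 45) = 113*((-6 + 2) + 45) = 113*(-4 + 45) = 113*41 = 4633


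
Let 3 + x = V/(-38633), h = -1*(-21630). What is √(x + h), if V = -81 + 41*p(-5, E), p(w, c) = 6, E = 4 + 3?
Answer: √32278479042558/38633 ≈ 147.06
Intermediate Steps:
E = 7
V = 165 (V = -81 + 41*6 = -81 + 246 = 165)
h = 21630
x = -116064/38633 (x = -3 + 165/(-38633) = -3 + 165*(-1/38633) = -3 - 165/38633 = -116064/38633 ≈ -3.0043)
√(x + h) = √(-116064/38633 + 21630) = √(835515726/38633) = √32278479042558/38633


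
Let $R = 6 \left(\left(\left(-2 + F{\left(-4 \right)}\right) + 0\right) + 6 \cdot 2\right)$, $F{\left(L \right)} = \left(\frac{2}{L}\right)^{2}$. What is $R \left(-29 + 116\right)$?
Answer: $\frac{10701}{2} \approx 5350.5$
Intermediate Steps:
$F{\left(L \right)} = \frac{4}{L^{2}}$
$R = \frac{123}{2}$ ($R = 6 \left(\left(\left(-2 + \frac{4}{16}\right) + 0\right) + 6 \cdot 2\right) = 6 \left(\left(\left(-2 + 4 \cdot \frac{1}{16}\right) + 0\right) + 12\right) = 6 \left(\left(\left(-2 + \frac{1}{4}\right) + 0\right) + 12\right) = 6 \left(\left(- \frac{7}{4} + 0\right) + 12\right) = 6 \left(- \frac{7}{4} + 12\right) = 6 \cdot \frac{41}{4} = \frac{123}{2} \approx 61.5$)
$R \left(-29 + 116\right) = \frac{123 \left(-29 + 116\right)}{2} = \frac{123}{2} \cdot 87 = \frac{10701}{2}$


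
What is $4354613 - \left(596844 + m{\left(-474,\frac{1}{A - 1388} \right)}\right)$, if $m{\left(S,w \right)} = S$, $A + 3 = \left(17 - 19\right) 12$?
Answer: $3758243$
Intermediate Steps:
$A = -27$ ($A = -3 + \left(17 - 19\right) 12 = -3 - 24 = -27$)
$4354613 - \left(596844 + m{\left(-474,\frac{1}{A - 1388} \right)}\right) = 4354613 - \left(596844 - 474\right) = 4354613 - 596370 = 3758243$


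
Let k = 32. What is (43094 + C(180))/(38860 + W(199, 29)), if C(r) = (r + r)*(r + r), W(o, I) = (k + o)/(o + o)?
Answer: 68732212/15466511 ≈ 4.4439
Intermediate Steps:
W(o, I) = (32 + o)/(2*o) (W(o, I) = (32 + o)/(o + o) = (32 + o)/((2*o)) = (32 + o)*(1/(2*o)) = (32 + o)/(2*o))
C(r) = 4*r² (C(r) = (2*r)*(2*r) = 4*r²)
(43094 + C(180))/(38860 + W(199, 29)) = (43094 + 4*180²)/(38860 + (½)*(32 + 199)/199) = (43094 + 4*32400)/(38860 + (½)*(1/199)*231) = (43094 + 129600)/(38860 + 231/398) = 172694/(15466511/398) = 172694*(398/15466511) = 68732212/15466511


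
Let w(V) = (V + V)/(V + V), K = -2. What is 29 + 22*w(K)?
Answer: 51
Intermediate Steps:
w(V) = 1 (w(V) = (2*V)/((2*V)) = (2*V)*(1/(2*V)) = 1)
29 + 22*w(K) = 29 + 22*1 = 29 + 22 = 51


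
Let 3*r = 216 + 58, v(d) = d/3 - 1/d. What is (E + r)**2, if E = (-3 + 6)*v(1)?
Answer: 71824/9 ≈ 7980.4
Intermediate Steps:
v(d) = -1/d + d/3 (v(d) = d*(1/3) - 1/d = d/3 - 1/d = -1/d + d/3)
r = 274/3 (r = (216 + 58)/3 = (1/3)*274 = 274/3 ≈ 91.333)
E = -2 (E = (-3 + 6)*(-1/1 + (1/3)*1) = 3*(-1*1 + 1/3) = 3*(-1 + 1/3) = 3*(-2/3) = -2)
(E + r)**2 = (-2 + 274/3)**2 = (268/3)**2 = 71824/9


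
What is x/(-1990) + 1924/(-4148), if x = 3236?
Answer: -2156461/1031815 ≈ -2.0900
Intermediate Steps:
x/(-1990) + 1924/(-4148) = 3236/(-1990) + 1924/(-4148) = 3236*(-1/1990) + 1924*(-1/4148) = -1618/995 - 481/1037 = -2156461/1031815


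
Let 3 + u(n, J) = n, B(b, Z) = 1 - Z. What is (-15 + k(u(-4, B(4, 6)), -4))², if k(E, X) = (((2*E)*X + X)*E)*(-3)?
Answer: 1159929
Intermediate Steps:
u(n, J) = -3 + n
k(E, X) = -3*E*(X + 2*E*X) (k(E, X) = ((2*E*X + X)*E)*(-3) = ((X + 2*E*X)*E)*(-3) = (E*(X + 2*E*X))*(-3) = -3*E*(X + 2*E*X))
(-15 + k(u(-4, B(4, 6)), -4))² = (-15 - 3*(-3 - 4)*(-4)*(1 + 2*(-3 - 4)))² = (-15 - 3*(-7)*(-4)*(1 + 2*(-7)))² = (-15 - 3*(-7)*(-4)*(1 - 14))² = (-15 - 3*(-7)*(-4)*(-13))² = (-15 + 1092)² = 1077² = 1159929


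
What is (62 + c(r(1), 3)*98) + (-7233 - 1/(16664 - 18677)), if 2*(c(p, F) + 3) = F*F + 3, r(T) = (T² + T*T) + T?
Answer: -13843400/2013 ≈ -6877.0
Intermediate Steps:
r(T) = T + 2*T² (r(T) = (T² + T²) + T = 2*T² + T = T + 2*T²)
c(p, F) = -3/2 + F²/2 (c(p, F) = -3 + (F*F + 3)/2 = -3 + (F² + 3)/2 = -3 + (3 + F²)/2 = -3 + (3/2 + F²/2) = -3/2 + F²/2)
(62 + c(r(1), 3)*98) + (-7233 - 1/(16664 - 18677)) = (62 + (-3/2 + (½)*3²)*98) + (-7233 - 1/(16664 - 18677)) = (62 + (-3/2 + (½)*9)*98) + (-7233 - 1/(-2013)) = (62 + (-3/2 + 9/2)*98) + (-7233 - 1*(-1/2013)) = (62 + 3*98) + (-7233 + 1/2013) = (62 + 294) - 14560028/2013 = 356 - 14560028/2013 = -13843400/2013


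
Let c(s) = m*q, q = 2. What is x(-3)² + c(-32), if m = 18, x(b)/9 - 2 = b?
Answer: 117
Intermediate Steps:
x(b) = 18 + 9*b
c(s) = 36 (c(s) = 18*2 = 36)
x(-3)² + c(-32) = (18 + 9*(-3))² + 36 = (18 - 27)² + 36 = (-9)² + 36 = 81 + 36 = 117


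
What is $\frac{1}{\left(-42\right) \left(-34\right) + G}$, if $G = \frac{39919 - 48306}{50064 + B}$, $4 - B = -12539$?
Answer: $\frac{62607}{89394409} \approx 0.00070035$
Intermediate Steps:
$B = 12543$ ($B = 4 - -12539 = 4 + 12539 = 12543$)
$G = - \frac{8387}{62607}$ ($G = \frac{39919 - 48306}{50064 + 12543} = - \frac{8387}{62607} \approx -0.13396$)
$\frac{1}{\left(-42\right) \left(-34\right) + G} = \frac{1}{\left(-42\right) \left(-34\right) - \frac{8387}{62607}} = \frac{1}{1428 - \frac{8387}{62607}} = \frac{1}{\frac{89394409}{62607}} = \frac{62607}{89394409}$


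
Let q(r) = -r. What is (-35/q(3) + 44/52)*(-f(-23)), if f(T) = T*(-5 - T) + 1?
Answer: 201544/39 ≈ 5167.8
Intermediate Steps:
f(T) = 1 + T*(-5 - T)
(-35/q(3) + 44/52)*(-f(-23)) = (-35/((-1*3)) + 44/52)*(-(1 - 1*(-23)² - 5*(-23))) = (-35/(-3) + 44*(1/52))*(-(1 - 1*529 + 115)) = (-35*(-⅓) + 11/13)*(-(1 - 529 + 115)) = (35/3 + 11/13)*(-1*(-413)) = (488/39)*413 = 201544/39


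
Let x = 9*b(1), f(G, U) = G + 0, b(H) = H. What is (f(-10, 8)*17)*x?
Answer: -1530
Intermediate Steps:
f(G, U) = G
x = 9 (x = 9*1 = 9)
(f(-10, 8)*17)*x = -10*17*9 = -170*9 = -1530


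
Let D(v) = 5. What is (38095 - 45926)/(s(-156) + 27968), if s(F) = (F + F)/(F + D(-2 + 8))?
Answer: -1182481/4223480 ≈ -0.27998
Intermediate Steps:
s(F) = 2*F/(5 + F) (s(F) = (F + F)/(F + 5) = (2*F)/(5 + F) = 2*F/(5 + F))
(38095 - 45926)/(s(-156) + 27968) = (38095 - 45926)/(2*(-156)/(5 - 156) + 27968) = -7831/(2*(-156)/(-151) + 27968) = -7831/(2*(-156)*(-1/151) + 27968) = -7831/(312/151 + 27968) = -7831/4223480/151 = -7831*151/4223480 = -1182481/4223480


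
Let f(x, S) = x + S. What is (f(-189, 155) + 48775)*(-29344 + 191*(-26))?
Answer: -1672303710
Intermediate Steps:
f(x, S) = S + x
(f(-189, 155) + 48775)*(-29344 + 191*(-26)) = ((155 - 189) + 48775)*(-29344 + 191*(-26)) = (-34 + 48775)*(-29344 - 4966) = 48741*(-34310) = -1672303710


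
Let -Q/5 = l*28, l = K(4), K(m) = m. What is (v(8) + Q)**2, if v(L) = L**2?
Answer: 246016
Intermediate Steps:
l = 4
Q = -560 (Q = -20*28 = -5*112 = -560)
(v(8) + Q)**2 = (8**2 - 560)**2 = (64 - 560)**2 = (-496)**2 = 246016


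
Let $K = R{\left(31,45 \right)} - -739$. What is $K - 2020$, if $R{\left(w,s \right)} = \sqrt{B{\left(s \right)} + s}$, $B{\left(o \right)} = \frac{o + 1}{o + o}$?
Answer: $-1281 + \frac{32 \sqrt{10}}{15} \approx -1274.3$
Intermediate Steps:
$B{\left(o \right)} = \frac{1 + o}{2 o}$
$R{\left(w,s \right)} = \sqrt{s + \frac{1 + s}{2 s}}$ ($R{\left(w,s \right)} = \sqrt{\frac{1 + s}{2 s} + s} = \sqrt{s + \frac{1 + s}{2 s}}$)
$K = 739 + \frac{32 \sqrt{10}}{15}$ ($K = \frac{\sqrt{2 + \frac{2}{45} + 4 \cdot 45}}{2} - -739 = \frac{\sqrt{2 + 2 \cdot \frac{1}{45} + 180}}{2} + 739 = \frac{\sqrt{2 + \frac{2}{45} + 180}}{2} + 739 = \frac{\sqrt{\frac{8192}{45}}}{2} + 739 = \frac{\frac{64}{15} \sqrt{10}}{2} + 739 = \frac{32 \sqrt{10}}{15} + 739 = 739 + \frac{32 \sqrt{10}}{15} \approx 745.75$)
$K - 2020 = \left(739 + \frac{32 \sqrt{10}}{15}\right) - 2020 = -1281 + \frac{32 \sqrt{10}}{15}$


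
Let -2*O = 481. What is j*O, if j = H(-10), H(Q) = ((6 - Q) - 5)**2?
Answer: -58201/2 ≈ -29101.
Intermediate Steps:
O = -481/2 (O = -1/2*481 = -481/2 ≈ -240.50)
H(Q) = (1 - Q)**2
j = 121 (j = (-1 - 10)**2 = (-11)**2 = 121)
j*O = 121*(-481/2) = -58201/2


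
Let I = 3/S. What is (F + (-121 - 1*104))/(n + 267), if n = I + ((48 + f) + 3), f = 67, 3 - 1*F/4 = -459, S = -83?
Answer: 134709/31952 ≈ 4.2160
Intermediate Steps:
F = 1848 (F = 12 - 4*(-459) = 12 + 1836 = 1848)
I = -3/83 (I = 3/(-83) = 3*(-1/83) = -3/83 ≈ -0.036145)
n = 9791/83 (n = -3/83 + ((48 + 67) + 3) = -3/83 + (115 + 3) = -3/83 + 118 = 9791/83 ≈ 117.96)
(F + (-121 - 1*104))/(n + 267) = (1848 + (-121 - 1*104))/(9791/83 + 267) = (1848 + (-121 - 104))/(31952/83) = (1848 - 225)*(83/31952) = 1623*(83/31952) = 134709/31952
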